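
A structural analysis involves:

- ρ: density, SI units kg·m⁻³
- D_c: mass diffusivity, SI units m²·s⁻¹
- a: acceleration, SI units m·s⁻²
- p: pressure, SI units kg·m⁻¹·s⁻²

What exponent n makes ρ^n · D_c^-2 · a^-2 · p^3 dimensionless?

Balance the M exponent: (1)·n from ρ, plus −2·(0) − 2·(0) + 3·(1) = 3 from the rest, must sum to zero.
n + 3 = 0, so n = -3.

-3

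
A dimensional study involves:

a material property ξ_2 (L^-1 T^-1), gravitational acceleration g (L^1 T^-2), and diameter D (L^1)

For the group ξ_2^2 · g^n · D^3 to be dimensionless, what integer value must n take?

-1

Balance the L exponent: (1)·n from g, plus 2·(-1) + 3·(1) = 1 from the rest, must sum to zero.
n + 1 = 0, so n = -1.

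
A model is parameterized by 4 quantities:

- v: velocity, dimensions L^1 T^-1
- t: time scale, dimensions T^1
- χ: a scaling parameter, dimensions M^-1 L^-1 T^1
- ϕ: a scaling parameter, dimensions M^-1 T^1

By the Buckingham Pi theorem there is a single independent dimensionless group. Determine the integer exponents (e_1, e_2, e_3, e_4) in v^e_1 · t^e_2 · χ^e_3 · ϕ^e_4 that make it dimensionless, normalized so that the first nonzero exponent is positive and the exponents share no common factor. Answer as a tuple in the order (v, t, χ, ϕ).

(1, 1, 1, -1)

M: e_1·(0) + e_2·(0) + e_3·(-1) + e_4·(-1) = 0
L: e_1·(1) + e_2·(0) + e_3·(-1) + e_4·(0) = 0
T: e_1·(-1) + e_2·(1) + e_3·(1) + e_4·(1) = 0
Solving this homogeneous linear system for the smallest-integer solution (first nonzero entry positive) gives (1, 1, 1, -1).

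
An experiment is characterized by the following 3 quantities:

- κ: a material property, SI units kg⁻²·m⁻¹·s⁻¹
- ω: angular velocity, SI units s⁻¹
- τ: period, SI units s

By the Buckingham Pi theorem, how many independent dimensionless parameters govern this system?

1

There are 3 variables and 3 base dimensions (M, L, T).
The dimension matrix has rank 2 (less than 3: the dimension vectors are linearly dependent).
Independent dimensionless groups: 3 − 2 = 1.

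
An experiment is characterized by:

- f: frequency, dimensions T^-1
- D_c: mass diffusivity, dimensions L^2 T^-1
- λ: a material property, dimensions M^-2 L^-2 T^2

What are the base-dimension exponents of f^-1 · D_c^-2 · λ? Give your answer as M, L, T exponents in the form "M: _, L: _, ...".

M: -2, L: -6, T: 5

Collect each base-dimension exponent across the product:
  M: −(0) − 2·(0) + (-2) = -2
  L: −(0) − 2·(2) + (-2) = -6
  T: −(-1) − 2·(-1) + (2) = 5
So the dimensions are [M⁻² L⁻⁶ T⁵].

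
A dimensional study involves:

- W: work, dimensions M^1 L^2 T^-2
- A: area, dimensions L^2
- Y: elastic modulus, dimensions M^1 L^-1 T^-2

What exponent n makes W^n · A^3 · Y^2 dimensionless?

-2

Balance the M exponent: (1)·n from W, plus 3·(0) + 2·(1) = 2 from the rest, must sum to zero.
n + 2 = 0, so n = -2.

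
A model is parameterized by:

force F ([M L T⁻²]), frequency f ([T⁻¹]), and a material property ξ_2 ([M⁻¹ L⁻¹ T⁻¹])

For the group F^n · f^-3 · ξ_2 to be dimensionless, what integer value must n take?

Balance the M exponent: (1)·n from F, plus −3·(0) + (-1) = -1 from the rest, must sum to zero.
n − 1 = 0, so n = 1.

1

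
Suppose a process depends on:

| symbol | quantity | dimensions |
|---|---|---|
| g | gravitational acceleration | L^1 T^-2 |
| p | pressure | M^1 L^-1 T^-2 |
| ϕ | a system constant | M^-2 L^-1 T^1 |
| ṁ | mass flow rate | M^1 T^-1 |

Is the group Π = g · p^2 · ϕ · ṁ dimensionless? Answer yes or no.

Sum the exponent of each base dimension across the product:
  M: [g]_M + 2·[p]_M + [ϕ]_M + [ṁ]_M = (0) + 2·(1) + (-2) + (1) = 1
  L: [g]_L + 2·[p]_L + [ϕ]_L + [ṁ]_L = (1) + 2·(-1) + (-1) + (0) = -2
  T: [g]_T + 2·[p]_T + [ϕ]_T + [ṁ]_T = (-2) + 2·(-2) + (1) + (-1) = -6
Net dimensions [M L⁻² T⁻⁶] ≠ [1] — not dimensionless.

no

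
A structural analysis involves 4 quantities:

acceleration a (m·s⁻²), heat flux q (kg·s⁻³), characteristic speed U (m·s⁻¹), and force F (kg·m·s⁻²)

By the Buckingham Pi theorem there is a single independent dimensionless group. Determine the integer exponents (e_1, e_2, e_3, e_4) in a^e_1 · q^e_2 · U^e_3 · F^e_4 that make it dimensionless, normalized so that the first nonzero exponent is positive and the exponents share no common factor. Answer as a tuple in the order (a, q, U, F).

M: e_1·(0) + e_2·(1) + e_3·(0) + e_4·(1) = 0
L: e_1·(1) + e_2·(0) + e_3·(1) + e_4·(1) = 0
T: e_1·(-2) + e_2·(-3) + e_3·(-1) + e_4·(-2) = 0
Solving this homogeneous linear system for the smallest-integer solution (first nonzero entry positive) gives (2, -1, -3, 1).

(2, -1, -3, 1)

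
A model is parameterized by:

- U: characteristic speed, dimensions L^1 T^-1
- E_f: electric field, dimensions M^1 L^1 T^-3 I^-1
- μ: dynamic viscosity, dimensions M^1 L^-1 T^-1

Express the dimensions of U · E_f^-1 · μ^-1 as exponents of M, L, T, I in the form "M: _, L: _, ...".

Collect each base-dimension exponent across the product:
  M: (0) − (1) − (1) = -2
  L: (1) − (1) − (-1) = 1
  T: (-1) − (-3) − (-1) = 3
  I: (0) − (-1) − (0) = 1
So the dimensions are [M⁻² L T³ I].

M: -2, L: 1, T: 3, I: 1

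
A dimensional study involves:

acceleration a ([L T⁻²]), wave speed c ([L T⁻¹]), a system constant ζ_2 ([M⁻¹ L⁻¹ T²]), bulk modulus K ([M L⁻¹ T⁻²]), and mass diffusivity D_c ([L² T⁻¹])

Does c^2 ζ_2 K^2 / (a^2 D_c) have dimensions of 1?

no

Sum the exponent of each base dimension across the product:
  M: −2·[a]_M + 2·[c]_M + [ζ_2]_M + 2·[K]_M − [D_c]_M = −2·(0) + 2·(0) + (-1) + 2·(1) − (0) = 1
  L: −2·[a]_L + 2·[c]_L + [ζ_2]_L + 2·[K]_L − [D_c]_L = −2·(1) + 2·(1) + (-1) + 2·(-1) − (2) = -5
  T: −2·[a]_T + 2·[c]_T + [ζ_2]_T + 2·[K]_T − [D_c]_T = −2·(-2) + 2·(-1) + (2) + 2·(-2) − (-1) = 1
Net dimensions [M L⁻⁵ T] ≠ [1] — not dimensionless.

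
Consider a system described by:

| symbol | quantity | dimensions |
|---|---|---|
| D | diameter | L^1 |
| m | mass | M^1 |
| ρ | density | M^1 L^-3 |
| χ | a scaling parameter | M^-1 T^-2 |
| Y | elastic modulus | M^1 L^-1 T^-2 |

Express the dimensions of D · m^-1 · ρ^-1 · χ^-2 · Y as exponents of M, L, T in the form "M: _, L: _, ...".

M: 1, L: 3, T: 2

Collect each base-dimension exponent across the product:
  M: (0) − (1) − (1) − 2·(-1) + (1) = 1
  L: (1) − (0) − (-3) − 2·(0) + (-1) = 3
  T: (0) − (0) − (0) − 2·(-2) + (-2) = 2
So the dimensions are [M L³ T²].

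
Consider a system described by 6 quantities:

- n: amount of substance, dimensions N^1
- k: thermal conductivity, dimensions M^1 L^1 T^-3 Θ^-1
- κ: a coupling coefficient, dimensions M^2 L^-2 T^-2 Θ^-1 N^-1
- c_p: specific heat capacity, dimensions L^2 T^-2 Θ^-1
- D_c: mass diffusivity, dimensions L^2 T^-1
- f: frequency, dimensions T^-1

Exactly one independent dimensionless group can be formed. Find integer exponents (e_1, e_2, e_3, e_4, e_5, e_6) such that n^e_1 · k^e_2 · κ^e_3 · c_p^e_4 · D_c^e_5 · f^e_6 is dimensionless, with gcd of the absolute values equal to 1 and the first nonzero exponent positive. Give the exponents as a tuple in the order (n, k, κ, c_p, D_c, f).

(1, -2, 1, 1, 1, 1)

M: e_1·(0) + e_2·(1) + e_3·(2) + e_4·(0) + e_5·(0) + e_6·(0) = 0
L: e_1·(0) + e_2·(1) + e_3·(-2) + e_4·(2) + e_5·(2) + e_6·(0) = 0
T: e_1·(0) + e_2·(-3) + e_3·(-2) + e_4·(-2) + e_5·(-1) + e_6·(-1) = 0
Θ: e_1·(0) + e_2·(-1) + e_3·(-1) + e_4·(-1) + e_5·(0) + e_6·(0) = 0
N: e_1·(1) + e_2·(0) + e_3·(-1) + e_4·(0) + e_5·(0) + e_6·(0) = 0
Solving this homogeneous linear system for the smallest-integer solution (first nonzero entry positive) gives (1, -2, 1, 1, 1, 1).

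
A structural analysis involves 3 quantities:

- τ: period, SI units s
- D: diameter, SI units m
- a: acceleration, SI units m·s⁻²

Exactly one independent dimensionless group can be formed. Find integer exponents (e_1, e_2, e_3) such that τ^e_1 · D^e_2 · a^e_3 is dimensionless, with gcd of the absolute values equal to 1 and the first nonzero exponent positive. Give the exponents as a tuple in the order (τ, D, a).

(2, -1, 1)

L: e_1·(0) + e_2·(1) + e_3·(1) = 0
T: e_1·(1) + e_2·(0) + e_3·(-2) = 0
Solving this homogeneous linear system for the smallest-integer solution (first nonzero entry positive) gives (2, -1, 1).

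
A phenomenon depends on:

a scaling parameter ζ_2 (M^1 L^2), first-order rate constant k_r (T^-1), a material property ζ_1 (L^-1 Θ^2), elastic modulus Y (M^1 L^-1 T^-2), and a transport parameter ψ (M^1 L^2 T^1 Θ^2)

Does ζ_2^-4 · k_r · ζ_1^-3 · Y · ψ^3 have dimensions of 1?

yes

Sum the exponent of each base dimension across the product:
  M: −4·[ζ_2]_M + [k_r]_M − 3·[ζ_1]_M + [Y]_M + 3·[ψ]_M = −4·(1) + (0) − 3·(0) + (1) + 3·(1) = 0
  L: −4·[ζ_2]_L + [k_r]_L − 3·[ζ_1]_L + [Y]_L + 3·[ψ]_L = −4·(2) + (0) − 3·(-1) + (-1) + 3·(2) = 0
  T: −4·[ζ_2]_T + [k_r]_T − 3·[ζ_1]_T + [Y]_T + 3·[ψ]_T = −4·(0) + (-1) − 3·(0) + (-2) + 3·(1) = 0
  Θ: −4·[ζ_2]_Θ + [k_r]_Θ − 3·[ζ_1]_Θ + [Y]_Θ + 3·[ψ]_Θ = −4·(0) + (0) − 3·(2) + (0) + 3·(2) = 0
All base exponents vanish — dimensionless.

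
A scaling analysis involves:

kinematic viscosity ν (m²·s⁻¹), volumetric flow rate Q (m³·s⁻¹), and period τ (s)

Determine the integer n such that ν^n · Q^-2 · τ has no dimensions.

Balance the L exponent: (2)·n from ν, plus −2·(3) + (0) = -6 from the rest, must sum to zero.
2n − 6 = 0, so n = 3.

3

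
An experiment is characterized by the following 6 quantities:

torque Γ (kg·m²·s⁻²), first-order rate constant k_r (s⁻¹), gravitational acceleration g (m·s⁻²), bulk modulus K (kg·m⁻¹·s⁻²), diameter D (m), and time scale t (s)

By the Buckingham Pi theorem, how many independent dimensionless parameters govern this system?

There are 6 variables and 3 base dimensions (M, L, T).
The dimension matrix has rank 3.
Independent dimensionless groups: 6 − 3 = 3.

3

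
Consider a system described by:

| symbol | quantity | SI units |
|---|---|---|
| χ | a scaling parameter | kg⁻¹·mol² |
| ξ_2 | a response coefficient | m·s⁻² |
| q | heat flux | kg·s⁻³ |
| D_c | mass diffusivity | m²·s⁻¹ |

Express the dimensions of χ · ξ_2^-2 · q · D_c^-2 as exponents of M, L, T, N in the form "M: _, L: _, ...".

Collect each base-dimension exponent across the product:
  M: (-1) − 2·(0) + (1) − 2·(0) = 0
  L: (0) − 2·(1) + (0) − 2·(2) = -6
  T: (0) − 2·(-2) + (-3) − 2·(-1) = 3
  N: (2) − 2·(0) + (0) − 2·(0) = 2
So the dimensions are [L⁻⁶ T³ N²].

M: 0, L: -6, T: 3, N: 2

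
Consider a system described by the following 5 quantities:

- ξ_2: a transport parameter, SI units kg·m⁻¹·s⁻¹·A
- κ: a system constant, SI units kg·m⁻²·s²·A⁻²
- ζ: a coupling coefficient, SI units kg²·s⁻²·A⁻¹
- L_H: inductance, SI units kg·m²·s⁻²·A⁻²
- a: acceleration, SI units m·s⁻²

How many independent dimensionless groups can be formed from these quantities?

There are 5 variables and 4 base dimensions (M, L, T, I).
The dimension matrix has rank 4.
Independent dimensionless groups: 5 − 4 = 1.

1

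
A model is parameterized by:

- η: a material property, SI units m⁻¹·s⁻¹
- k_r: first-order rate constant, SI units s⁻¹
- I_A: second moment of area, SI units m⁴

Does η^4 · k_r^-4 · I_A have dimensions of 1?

Sum the exponent of each base dimension across the product:
  L: 4·[η]_L − 4·[k_r]_L + [I_A]_L = 4·(-1) − 4·(0) + (4) = 0
  T: 4·[η]_T − 4·[k_r]_T + [I_A]_T = 4·(-1) − 4·(-1) + (0) = 0
All base exponents vanish — dimensionless.

yes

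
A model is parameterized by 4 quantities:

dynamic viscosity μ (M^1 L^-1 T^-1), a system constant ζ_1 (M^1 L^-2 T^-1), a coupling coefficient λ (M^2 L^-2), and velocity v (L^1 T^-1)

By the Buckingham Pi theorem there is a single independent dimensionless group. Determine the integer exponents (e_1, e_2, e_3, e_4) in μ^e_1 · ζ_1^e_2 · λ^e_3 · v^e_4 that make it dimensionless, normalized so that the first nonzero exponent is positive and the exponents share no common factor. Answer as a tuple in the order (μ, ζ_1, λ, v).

(4, -2, -1, -2)

M: e_1·(1) + e_2·(1) + e_3·(2) + e_4·(0) = 0
L: e_1·(-1) + e_2·(-2) + e_3·(-2) + e_4·(1) = 0
T: e_1·(-1) + e_2·(-1) + e_3·(0) + e_4·(-1) = 0
Solving this homogeneous linear system for the smallest-integer solution (first nonzero entry positive) gives (4, -2, -1, -2).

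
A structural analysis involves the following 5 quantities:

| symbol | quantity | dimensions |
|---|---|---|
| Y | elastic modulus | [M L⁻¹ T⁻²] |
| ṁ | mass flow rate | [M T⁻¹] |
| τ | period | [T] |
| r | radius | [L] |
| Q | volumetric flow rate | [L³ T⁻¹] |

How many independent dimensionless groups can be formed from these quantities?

2

There are 5 variables and 3 base dimensions (M, L, T).
The dimension matrix has rank 3.
Independent dimensionless groups: 5 − 3 = 2.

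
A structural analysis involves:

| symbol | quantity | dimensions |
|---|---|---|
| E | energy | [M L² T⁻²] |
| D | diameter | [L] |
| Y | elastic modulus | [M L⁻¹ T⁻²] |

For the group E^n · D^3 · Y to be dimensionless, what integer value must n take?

Balance the M exponent: (1)·n from E, plus 3·(0) + (1) = 1 from the rest, must sum to zero.
n + 1 = 0, so n = -1.

-1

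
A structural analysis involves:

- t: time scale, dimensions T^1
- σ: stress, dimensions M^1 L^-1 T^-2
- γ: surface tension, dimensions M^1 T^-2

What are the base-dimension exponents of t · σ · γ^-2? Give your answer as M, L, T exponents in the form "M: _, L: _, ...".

Collect each base-dimension exponent across the product:
  M: (0) + (1) − 2·(1) = -1
  L: (0) + (-1) − 2·(0) = -1
  T: (1) + (-2) − 2·(-2) = 3
So the dimensions are [M⁻¹ L⁻¹ T³].

M: -1, L: -1, T: 3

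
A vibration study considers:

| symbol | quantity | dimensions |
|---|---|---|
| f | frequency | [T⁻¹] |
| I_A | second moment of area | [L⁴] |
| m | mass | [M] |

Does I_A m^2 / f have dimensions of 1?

no

Sum the exponent of each base dimension across the product:
  M: −[f]_M + [I_A]_M + 2·[m]_M = −(0) + (0) + 2·(1) = 2
  L: −[f]_L + [I_A]_L + 2·[m]_L = −(0) + (4) + 2·(0) = 4
  T: −[f]_T + [I_A]_T + 2·[m]_T = −(-1) + (0) + 2·(0) = 1
Net dimensions [M² L⁴ T] ≠ [1] — not dimensionless.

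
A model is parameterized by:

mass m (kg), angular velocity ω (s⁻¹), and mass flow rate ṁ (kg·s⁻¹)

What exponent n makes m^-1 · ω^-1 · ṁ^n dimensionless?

Balance the M exponent: (1)·n from ṁ, plus −(1) − (0) = -1 from the rest, must sum to zero.
n − 1 = 0, so n = 1.

1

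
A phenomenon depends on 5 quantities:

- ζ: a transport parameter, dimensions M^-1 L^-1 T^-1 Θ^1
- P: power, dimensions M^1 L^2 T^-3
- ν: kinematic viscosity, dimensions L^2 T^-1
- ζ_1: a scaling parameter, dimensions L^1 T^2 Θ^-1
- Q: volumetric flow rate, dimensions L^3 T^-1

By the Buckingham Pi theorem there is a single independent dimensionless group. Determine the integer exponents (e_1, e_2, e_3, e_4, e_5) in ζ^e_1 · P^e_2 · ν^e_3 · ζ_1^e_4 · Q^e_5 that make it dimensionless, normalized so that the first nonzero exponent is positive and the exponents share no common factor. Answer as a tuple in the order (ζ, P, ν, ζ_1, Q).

(1, 1, -4, 1, 2)

M: e_1·(-1) + e_2·(1) + e_3·(0) + e_4·(0) + e_5·(0) = 0
L: e_1·(-1) + e_2·(2) + e_3·(2) + e_4·(1) + e_5·(3) = 0
T: e_1·(-1) + e_2·(-3) + e_3·(-1) + e_4·(2) + e_5·(-1) = 0
Θ: e_1·(1) + e_2·(0) + e_3·(0) + e_4·(-1) + e_5·(0) = 0
Solving this homogeneous linear system for the smallest-integer solution (first nonzero entry positive) gives (1, 1, -4, 1, 2).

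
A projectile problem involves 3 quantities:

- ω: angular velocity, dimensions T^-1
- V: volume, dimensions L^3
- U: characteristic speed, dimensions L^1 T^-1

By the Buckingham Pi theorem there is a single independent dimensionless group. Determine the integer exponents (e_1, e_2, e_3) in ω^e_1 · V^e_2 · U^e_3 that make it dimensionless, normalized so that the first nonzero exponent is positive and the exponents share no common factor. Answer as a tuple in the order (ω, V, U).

L: e_1·(0) + e_2·(3) + e_3·(1) = 0
T: e_1·(-1) + e_2·(0) + e_3·(-1) = 0
Solving this homogeneous linear system for the smallest-integer solution (first nonzero entry positive) gives (3, 1, -3).

(3, 1, -3)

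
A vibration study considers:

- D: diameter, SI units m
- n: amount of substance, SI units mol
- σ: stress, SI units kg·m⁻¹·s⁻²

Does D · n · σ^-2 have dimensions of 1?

Sum the exponent of each base dimension across the product:
  M: [D]_M + [n]_M − 2·[σ]_M = (0) + (0) − 2·(1) = -2
  L: [D]_L + [n]_L − 2·[σ]_L = (1) + (0) − 2·(-1) = 3
  T: [D]_T + [n]_T − 2·[σ]_T = (0) + (0) − 2·(-2) = 4
  N: [D]_N + [n]_N − 2·[σ]_N = (0) + (1) − 2·(0) = 1
Net dimensions [M⁻² L³ T⁴ N] ≠ [1] — not dimensionless.

no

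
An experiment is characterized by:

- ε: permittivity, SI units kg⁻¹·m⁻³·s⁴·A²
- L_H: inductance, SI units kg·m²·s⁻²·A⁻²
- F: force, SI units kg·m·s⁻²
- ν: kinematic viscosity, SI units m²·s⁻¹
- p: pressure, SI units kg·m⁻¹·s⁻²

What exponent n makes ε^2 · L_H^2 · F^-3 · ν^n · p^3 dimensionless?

Balance the L exponent: (2)·n from ν, plus 2·(-3) + 2·(2) − 3·(1) + 3·(-1) = -8 from the rest, must sum to zero.
2n − 8 = 0, so n = 4.

4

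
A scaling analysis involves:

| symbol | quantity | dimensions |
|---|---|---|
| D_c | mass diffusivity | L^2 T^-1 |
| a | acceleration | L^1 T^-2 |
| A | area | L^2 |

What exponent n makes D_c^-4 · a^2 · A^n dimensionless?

Balance the L exponent: (2)·n from A, plus −4·(2) + 2·(1) = -6 from the rest, must sum to zero.
2n − 6 = 0, so n = 3.

3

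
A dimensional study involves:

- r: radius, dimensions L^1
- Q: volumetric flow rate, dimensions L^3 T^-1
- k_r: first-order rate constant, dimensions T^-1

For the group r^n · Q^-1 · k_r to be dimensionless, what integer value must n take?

Balance the L exponent: (1)·n from r, plus −(3) + (0) = -3 from the rest, must sum to zero.
n − 3 = 0, so n = 3.

3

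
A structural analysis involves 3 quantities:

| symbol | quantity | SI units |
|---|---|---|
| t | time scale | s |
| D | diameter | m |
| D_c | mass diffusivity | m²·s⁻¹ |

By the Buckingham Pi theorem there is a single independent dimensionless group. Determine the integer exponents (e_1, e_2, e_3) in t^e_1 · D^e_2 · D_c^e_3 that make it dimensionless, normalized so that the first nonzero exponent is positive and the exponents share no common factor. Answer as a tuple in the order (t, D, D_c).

L: e_1·(0) + e_2·(1) + e_3·(2) = 0
T: e_1·(1) + e_2·(0) + e_3·(-1) = 0
Solving this homogeneous linear system for the smallest-integer solution (first nonzero entry positive) gives (1, -2, 1).

(1, -2, 1)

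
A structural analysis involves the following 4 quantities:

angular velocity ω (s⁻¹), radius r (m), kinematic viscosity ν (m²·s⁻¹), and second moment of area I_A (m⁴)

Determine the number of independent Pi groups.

2

There are 4 variables and 2 base dimensions (L, T).
The dimension matrix has rank 2.
Independent dimensionless groups: 4 − 2 = 2.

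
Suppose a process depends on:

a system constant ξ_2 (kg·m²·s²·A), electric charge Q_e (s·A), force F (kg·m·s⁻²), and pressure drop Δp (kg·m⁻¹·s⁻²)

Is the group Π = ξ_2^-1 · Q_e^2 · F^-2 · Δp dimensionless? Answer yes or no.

no

Sum the exponent of each base dimension across the product:
  M: −[ξ_2]_M + 2·[Q_e]_M − 2·[F]_M + [Δp]_M = −(1) + 2·(0) − 2·(1) + (1) = -2
  L: −[ξ_2]_L + 2·[Q_e]_L − 2·[F]_L + [Δp]_L = −(2) + 2·(0) − 2·(1) + (-1) = -5
  T: −[ξ_2]_T + 2·[Q_e]_T − 2·[F]_T + [Δp]_T = −(2) + 2·(1) − 2·(-2) + (-2) = 2
  I: −[ξ_2]_I + 2·[Q_e]_I − 2·[F]_I + [Δp]_I = −(1) + 2·(1) − 2·(0) + (0) = 1
Net dimensions [M⁻² L⁻⁵ T² I] ≠ [1] — not dimensionless.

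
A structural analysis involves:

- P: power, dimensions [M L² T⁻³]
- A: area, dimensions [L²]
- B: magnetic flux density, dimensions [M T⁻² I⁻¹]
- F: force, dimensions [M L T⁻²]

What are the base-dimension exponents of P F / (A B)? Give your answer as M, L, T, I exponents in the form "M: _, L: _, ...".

Collect each base-dimension exponent across the product:
  M: (1) − (0) − (1) + (1) = 1
  L: (2) − (2) − (0) + (1) = 1
  T: (-3) − (0) − (-2) + (-2) = -3
  I: (0) − (0) − (-1) + (0) = 1
So the dimensions are [M L T⁻³ I].

M: 1, L: 1, T: -3, I: 1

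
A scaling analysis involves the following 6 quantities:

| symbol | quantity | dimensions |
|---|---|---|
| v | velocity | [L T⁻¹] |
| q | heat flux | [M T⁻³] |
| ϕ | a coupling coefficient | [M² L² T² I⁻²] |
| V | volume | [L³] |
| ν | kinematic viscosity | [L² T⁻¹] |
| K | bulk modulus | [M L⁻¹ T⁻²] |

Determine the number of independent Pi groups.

There are 6 variables and 4 base dimensions (M, L, T, I).
The dimension matrix has rank 4.
Independent dimensionless groups: 6 − 4 = 2.

2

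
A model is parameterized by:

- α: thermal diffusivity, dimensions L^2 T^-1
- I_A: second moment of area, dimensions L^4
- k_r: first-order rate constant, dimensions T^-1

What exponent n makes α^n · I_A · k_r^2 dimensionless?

Balance the L exponent: (2)·n from α, plus (4) + 2·(0) = 4 from the rest, must sum to zero.
2n + 4 = 0, so n = -2.

-2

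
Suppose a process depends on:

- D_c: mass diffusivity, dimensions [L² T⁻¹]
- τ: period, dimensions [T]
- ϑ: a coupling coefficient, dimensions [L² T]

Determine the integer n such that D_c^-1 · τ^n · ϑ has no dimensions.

-2

Balance the T exponent: (1)·n from τ, plus −(-1) + (1) = 2 from the rest, must sum to zero.
n + 2 = 0, so n = -2.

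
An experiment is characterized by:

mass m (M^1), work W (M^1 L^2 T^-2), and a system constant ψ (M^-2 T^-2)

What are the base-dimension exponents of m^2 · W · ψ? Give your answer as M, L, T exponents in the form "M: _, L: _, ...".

Collect each base-dimension exponent across the product:
  M: 2·(1) + (1) + (-2) = 1
  L: 2·(0) + (2) + (0) = 2
  T: 2·(0) + (-2) + (-2) = -4
So the dimensions are [M L² T⁻⁴].

M: 1, L: 2, T: -4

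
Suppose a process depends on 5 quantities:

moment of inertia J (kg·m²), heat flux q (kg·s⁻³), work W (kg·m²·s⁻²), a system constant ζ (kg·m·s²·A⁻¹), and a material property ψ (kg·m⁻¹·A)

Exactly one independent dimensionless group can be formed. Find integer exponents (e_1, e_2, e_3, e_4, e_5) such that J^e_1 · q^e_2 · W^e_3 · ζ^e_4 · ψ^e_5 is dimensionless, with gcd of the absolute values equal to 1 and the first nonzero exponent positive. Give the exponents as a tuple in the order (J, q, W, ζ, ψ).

M: e_1·(1) + e_2·(1) + e_3·(1) + e_4·(1) + e_5·(1) = 0
L: e_1·(2) + e_2·(0) + e_3·(2) + e_4·(1) + e_5·(-1) = 0
T: e_1·(0) + e_2·(-3) + e_3·(-2) + e_4·(2) + e_5·(0) = 0
I: e_1·(0) + e_2·(0) + e_3·(0) + e_4·(-1) + e_5·(1) = 0
Solving this homogeneous linear system for the smallest-integer solution (first nonzero entry positive) gives (4, 2, -4, -1, -1).

(4, 2, -4, -1, -1)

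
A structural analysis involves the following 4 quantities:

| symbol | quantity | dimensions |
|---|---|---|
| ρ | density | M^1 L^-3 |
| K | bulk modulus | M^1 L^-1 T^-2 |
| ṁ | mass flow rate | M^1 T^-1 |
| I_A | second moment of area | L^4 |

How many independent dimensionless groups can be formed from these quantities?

There are 4 variables and 3 base dimensions (M, L, T).
The dimension matrix has rank 3.
Independent dimensionless groups: 4 − 3 = 1.

1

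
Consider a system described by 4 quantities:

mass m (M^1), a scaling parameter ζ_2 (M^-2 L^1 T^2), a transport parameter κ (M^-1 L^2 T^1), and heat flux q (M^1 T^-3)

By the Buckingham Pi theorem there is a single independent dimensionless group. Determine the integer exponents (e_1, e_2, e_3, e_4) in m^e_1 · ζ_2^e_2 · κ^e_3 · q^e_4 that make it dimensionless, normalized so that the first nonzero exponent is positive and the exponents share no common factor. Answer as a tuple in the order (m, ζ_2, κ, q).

M: e_1·(1) + e_2·(-2) + e_3·(-1) + e_4·(1) = 0
L: e_1·(0) + e_2·(1) + e_3·(2) + e_4·(0) = 0
T: e_1·(0) + e_2·(2) + e_3·(1) + e_4·(-3) = 0
Solving this homogeneous linear system for the smallest-integer solution (first nonzero entry positive) gives (2, 2, -1, 1).

(2, 2, -1, 1)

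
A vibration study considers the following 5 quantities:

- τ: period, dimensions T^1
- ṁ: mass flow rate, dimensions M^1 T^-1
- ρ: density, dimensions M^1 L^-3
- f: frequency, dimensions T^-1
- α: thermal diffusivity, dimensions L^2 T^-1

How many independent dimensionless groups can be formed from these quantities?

There are 5 variables and 3 base dimensions (M, L, T).
The dimension matrix has rank 3.
Independent dimensionless groups: 5 − 3 = 2.

2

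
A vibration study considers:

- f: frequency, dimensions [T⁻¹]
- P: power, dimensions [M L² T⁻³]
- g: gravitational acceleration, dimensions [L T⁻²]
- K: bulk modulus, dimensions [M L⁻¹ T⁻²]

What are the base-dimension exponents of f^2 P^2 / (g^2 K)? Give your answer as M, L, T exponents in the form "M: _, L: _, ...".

M: 1, L: 3, T: -2

Collect each base-dimension exponent across the product:
  M: 2·(0) + 2·(1) − 2·(0) − (1) = 1
  L: 2·(0) + 2·(2) − 2·(1) − (-1) = 3
  T: 2·(-1) + 2·(-3) − 2·(-2) − (-2) = -2
So the dimensions are [M L³ T⁻²].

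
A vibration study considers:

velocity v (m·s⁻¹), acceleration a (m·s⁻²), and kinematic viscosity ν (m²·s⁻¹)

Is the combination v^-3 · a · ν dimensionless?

yes

Sum the exponent of each base dimension across the product:
  L: −3·[v]_L + [a]_L + [ν]_L = −3·(1) + (1) + (2) = 0
  T: −3·[v]_T + [a]_T + [ν]_T = −3·(-1) + (-2) + (-1) = 0
All base exponents vanish — dimensionless.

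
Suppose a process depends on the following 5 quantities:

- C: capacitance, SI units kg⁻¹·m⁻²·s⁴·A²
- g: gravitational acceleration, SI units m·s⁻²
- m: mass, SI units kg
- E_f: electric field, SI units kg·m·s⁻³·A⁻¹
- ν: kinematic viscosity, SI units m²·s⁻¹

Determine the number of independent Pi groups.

There are 5 variables and 4 base dimensions (M, L, T, I).
The dimension matrix has rank 4.
Independent dimensionless groups: 5 − 4 = 1.

1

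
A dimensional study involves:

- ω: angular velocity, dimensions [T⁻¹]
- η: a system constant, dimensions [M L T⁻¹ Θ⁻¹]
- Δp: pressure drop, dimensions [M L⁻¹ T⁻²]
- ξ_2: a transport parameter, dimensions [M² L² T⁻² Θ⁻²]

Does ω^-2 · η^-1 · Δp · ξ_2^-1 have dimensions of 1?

Sum the exponent of each base dimension across the product:
  M: −2·[ω]_M − [η]_M + [Δp]_M − [ξ_2]_M = −2·(0) − (1) + (1) − (2) = -2
  L: −2·[ω]_L − [η]_L + [Δp]_L − [ξ_2]_L = −2·(0) − (1) + (-1) − (2) = -4
  T: −2·[ω]_T − [η]_T + [Δp]_T − [ξ_2]_T = −2·(-1) − (-1) + (-2) − (-2) = 3
  Θ: −2·[ω]_Θ − [η]_Θ + [Δp]_Θ − [ξ_2]_Θ = −2·(0) − (-1) + (0) − (-2) = 3
Net dimensions [M⁻² L⁻⁴ T³ Θ³] ≠ [1] — not dimensionless.

no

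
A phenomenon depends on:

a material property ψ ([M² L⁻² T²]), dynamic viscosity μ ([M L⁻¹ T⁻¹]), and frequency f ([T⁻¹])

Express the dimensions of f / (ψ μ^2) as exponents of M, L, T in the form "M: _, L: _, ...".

M: -4, L: 4, T: -1

Collect each base-dimension exponent across the product:
  M: −(2) − 2·(1) + (0) = -4
  L: −(-2) − 2·(-1) + (0) = 4
  T: −(2) − 2·(-1) + (-1) = -1
So the dimensions are [M⁻⁴ L⁴ T⁻¹].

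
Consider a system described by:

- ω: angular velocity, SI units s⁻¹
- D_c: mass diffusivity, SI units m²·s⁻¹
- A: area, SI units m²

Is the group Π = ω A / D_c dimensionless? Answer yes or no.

Sum the exponent of each base dimension across the product:
  L: [ω]_L − [D_c]_L + [A]_L = (0) − (2) + (2) = 0
  T: [ω]_T − [D_c]_T + [A]_T = (-1) − (-1) + (0) = 0
All base exponents vanish — dimensionless.

yes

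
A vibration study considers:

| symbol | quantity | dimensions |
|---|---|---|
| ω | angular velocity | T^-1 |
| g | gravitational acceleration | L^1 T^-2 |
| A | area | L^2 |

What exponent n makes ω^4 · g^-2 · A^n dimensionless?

1

Balance the L exponent: (2)·n from A, plus 4·(0) − 2·(1) = -2 from the rest, must sum to zero.
2n − 2 = 0, so n = 1.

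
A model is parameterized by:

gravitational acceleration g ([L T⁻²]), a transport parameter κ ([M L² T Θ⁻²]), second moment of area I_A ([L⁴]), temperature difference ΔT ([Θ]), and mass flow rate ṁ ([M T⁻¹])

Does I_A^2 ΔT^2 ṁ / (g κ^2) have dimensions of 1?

Sum the exponent of each base dimension across the product:
  M: −[g]_M − 2·[κ]_M + 2·[I_A]_M + 2·[ΔT]_M + [ṁ]_M = −(0) − 2·(1) + 2·(0) + 2·(0) + (1) = -1
  L: −[g]_L − 2·[κ]_L + 2·[I_A]_L + 2·[ΔT]_L + [ṁ]_L = −(1) − 2·(2) + 2·(4) + 2·(0) + (0) = 3
  T: −[g]_T − 2·[κ]_T + 2·[I_A]_T + 2·[ΔT]_T + [ṁ]_T = −(-2) − 2·(1) + 2·(0) + 2·(0) + (-1) = -1
  Θ: −[g]_Θ − 2·[κ]_Θ + 2·[I_A]_Θ + 2·[ΔT]_Θ + [ṁ]_Θ = −(0) − 2·(-2) + 2·(0) + 2·(1) + (0) = 6
Net dimensions [M⁻¹ L³ T⁻¹ Θ⁶] ≠ [1] — not dimensionless.

no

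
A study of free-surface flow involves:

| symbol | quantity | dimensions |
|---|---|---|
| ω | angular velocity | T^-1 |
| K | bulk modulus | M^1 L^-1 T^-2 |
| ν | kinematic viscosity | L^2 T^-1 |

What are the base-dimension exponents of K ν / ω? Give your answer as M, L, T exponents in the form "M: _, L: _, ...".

M: 1, L: 1, T: -2

Collect each base-dimension exponent across the product:
  M: −(0) + (1) + (0) = 1
  L: −(0) + (-1) + (2) = 1
  T: −(-1) + (-2) + (-1) = -2
So the dimensions are [M L T⁻²].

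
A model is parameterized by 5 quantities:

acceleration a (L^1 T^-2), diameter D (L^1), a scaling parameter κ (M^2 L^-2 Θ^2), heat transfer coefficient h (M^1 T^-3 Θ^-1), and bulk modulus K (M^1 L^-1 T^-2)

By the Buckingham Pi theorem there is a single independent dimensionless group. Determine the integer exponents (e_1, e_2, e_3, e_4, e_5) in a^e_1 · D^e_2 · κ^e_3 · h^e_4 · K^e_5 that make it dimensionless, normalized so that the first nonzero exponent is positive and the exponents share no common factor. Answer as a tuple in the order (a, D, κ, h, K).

(1, -3, 1, 2, -4)

M: e_1·(0) + e_2·(0) + e_3·(2) + e_4·(1) + e_5·(1) = 0
L: e_1·(1) + e_2·(1) + e_3·(-2) + e_4·(0) + e_5·(-1) = 0
T: e_1·(-2) + e_2·(0) + e_3·(0) + e_4·(-3) + e_5·(-2) = 0
Θ: e_1·(0) + e_2·(0) + e_3·(2) + e_4·(-1) + e_5·(0) = 0
Solving this homogeneous linear system for the smallest-integer solution (first nonzero entry positive) gives (1, -3, 1, 2, -4).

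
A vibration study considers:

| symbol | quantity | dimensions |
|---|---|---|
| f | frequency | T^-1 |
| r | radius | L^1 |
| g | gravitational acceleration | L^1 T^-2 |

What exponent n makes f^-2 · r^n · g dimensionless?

-1

Balance the L exponent: (1)·n from r, plus −2·(0) + (1) = 1 from the rest, must sum to zero.
n + 1 = 0, so n = -1.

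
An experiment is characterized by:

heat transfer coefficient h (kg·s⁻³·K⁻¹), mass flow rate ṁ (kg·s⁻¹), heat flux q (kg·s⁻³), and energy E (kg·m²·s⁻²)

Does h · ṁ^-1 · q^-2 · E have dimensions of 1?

Sum the exponent of each base dimension across the product:
  M: [h]_M − [ṁ]_M − 2·[q]_M + [E]_M = (1) − (1) − 2·(1) + (1) = -1
  L: [h]_L − [ṁ]_L − 2·[q]_L + [E]_L = (0) − (0) − 2·(0) + (2) = 2
  T: [h]_T − [ṁ]_T − 2·[q]_T + [E]_T = (-3) − (-1) − 2·(-3) + (-2) = 2
  Θ: [h]_Θ − [ṁ]_Θ − 2·[q]_Θ + [E]_Θ = (-1) − (0) − 2·(0) + (0) = -1
Net dimensions [M⁻¹ L² T² Θ⁻¹] ≠ [1] — not dimensionless.

no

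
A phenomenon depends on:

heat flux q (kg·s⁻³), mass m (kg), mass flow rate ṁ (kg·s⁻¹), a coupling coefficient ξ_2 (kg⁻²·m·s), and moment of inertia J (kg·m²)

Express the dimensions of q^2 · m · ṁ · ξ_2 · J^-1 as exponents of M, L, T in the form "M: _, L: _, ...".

M: 1, L: -1, T: -6

Collect each base-dimension exponent across the product:
  M: 2·(1) + (1) + (1) + (-2) − (1) = 1
  L: 2·(0) + (0) + (0) + (1) − (2) = -1
  T: 2·(-3) + (0) + (-1) + (1) − (0) = -6
So the dimensions are [M L⁻¹ T⁻⁶].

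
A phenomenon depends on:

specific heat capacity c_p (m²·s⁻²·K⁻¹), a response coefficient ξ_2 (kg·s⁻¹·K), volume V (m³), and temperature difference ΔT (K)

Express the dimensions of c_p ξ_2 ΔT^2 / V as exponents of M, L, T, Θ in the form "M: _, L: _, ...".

M: 1, L: -1, T: -3, Θ: 2

Collect each base-dimension exponent across the product:
  M: (0) + (1) − (0) + 2·(0) = 1
  L: (2) + (0) − (3) + 2·(0) = -1
  T: (-2) + (-1) − (0) + 2·(0) = -3
  Θ: (-1) + (1) − (0) + 2·(1) = 2
So the dimensions are [M L⁻¹ T⁻³ Θ²].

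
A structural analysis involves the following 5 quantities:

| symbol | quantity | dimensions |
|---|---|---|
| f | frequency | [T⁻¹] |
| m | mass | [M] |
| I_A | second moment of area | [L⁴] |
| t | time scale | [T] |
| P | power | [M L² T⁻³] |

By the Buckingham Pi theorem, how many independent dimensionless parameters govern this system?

There are 5 variables and 3 base dimensions (M, L, T).
The dimension matrix has rank 3.
Independent dimensionless groups: 5 − 3 = 2.

2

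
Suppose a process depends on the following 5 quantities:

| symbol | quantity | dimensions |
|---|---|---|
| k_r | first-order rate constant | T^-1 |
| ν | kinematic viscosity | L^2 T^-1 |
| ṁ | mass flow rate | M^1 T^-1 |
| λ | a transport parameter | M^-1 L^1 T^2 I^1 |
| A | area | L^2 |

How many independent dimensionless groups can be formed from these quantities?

1

There are 5 variables and 4 base dimensions (M, L, T, I).
The dimension matrix has rank 4.
Independent dimensionless groups: 5 − 4 = 1.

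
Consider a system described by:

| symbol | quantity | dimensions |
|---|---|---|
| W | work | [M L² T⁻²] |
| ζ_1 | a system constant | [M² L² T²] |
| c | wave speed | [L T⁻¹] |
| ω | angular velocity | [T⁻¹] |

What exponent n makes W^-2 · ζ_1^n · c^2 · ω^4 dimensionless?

Balance the M exponent: (2)·n from ζ_1, plus −2·(1) + 2·(0) + 4·(0) = -2 from the rest, must sum to zero.
2n − 2 = 0, so n = 1.

1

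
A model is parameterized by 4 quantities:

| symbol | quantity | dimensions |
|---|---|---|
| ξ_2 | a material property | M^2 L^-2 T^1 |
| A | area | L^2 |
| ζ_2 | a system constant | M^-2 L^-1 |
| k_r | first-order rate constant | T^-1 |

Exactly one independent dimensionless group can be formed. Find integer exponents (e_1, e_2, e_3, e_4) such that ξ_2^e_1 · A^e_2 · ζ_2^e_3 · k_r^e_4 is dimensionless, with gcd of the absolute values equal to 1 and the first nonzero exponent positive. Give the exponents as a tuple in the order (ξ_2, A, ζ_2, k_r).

M: e_1·(2) + e_2·(0) + e_3·(-2) + e_4·(0) = 0
L: e_1·(-2) + e_2·(2) + e_3·(-1) + e_4·(0) = 0
T: e_1·(1) + e_2·(0) + e_3·(0) + e_4·(-1) = 0
Solving this homogeneous linear system for the smallest-integer solution (first nonzero entry positive) gives (2, 3, 2, 2).

(2, 3, 2, 2)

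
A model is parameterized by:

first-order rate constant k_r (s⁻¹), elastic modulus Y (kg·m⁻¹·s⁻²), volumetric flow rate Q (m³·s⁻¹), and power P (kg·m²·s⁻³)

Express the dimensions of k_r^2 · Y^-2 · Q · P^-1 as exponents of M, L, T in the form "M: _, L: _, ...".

Collect each base-dimension exponent across the product:
  M: 2·(0) − 2·(1) + (0) − (1) = -3
  L: 2·(0) − 2·(-1) + (3) − (2) = 3
  T: 2·(-1) − 2·(-2) + (-1) − (-3) = 4
So the dimensions are [M⁻³ L³ T⁴].

M: -3, L: 3, T: 4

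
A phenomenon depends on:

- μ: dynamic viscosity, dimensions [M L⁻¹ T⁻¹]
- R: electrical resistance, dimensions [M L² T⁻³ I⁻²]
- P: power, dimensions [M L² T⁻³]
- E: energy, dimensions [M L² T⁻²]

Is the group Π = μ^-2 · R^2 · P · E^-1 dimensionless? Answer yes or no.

no

Sum the exponent of each base dimension across the product:
  M: −2·[μ]_M + 2·[R]_M + [P]_M − [E]_M = −2·(1) + 2·(1) + (1) − (1) = 0
  L: −2·[μ]_L + 2·[R]_L + [P]_L − [E]_L = −2·(-1) + 2·(2) + (2) − (2) = 6
  T: −2·[μ]_T + 2·[R]_T + [P]_T − [E]_T = −2·(-1) + 2·(-3) + (-3) − (-2) = -5
  I: −2·[μ]_I + 2·[R]_I + [P]_I − [E]_I = −2·(0) + 2·(-2) + (0) − (0) = -4
Net dimensions [L⁶ T⁻⁵ I⁻⁴] ≠ [1] — not dimensionless.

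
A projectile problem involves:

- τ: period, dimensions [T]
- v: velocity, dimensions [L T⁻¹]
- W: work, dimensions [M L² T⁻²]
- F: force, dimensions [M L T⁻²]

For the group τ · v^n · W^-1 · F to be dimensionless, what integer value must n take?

1

Balance the L exponent: (1)·n from v, plus (0) − (2) + (1) = -1 from the rest, must sum to zero.
n − 1 = 0, so n = 1.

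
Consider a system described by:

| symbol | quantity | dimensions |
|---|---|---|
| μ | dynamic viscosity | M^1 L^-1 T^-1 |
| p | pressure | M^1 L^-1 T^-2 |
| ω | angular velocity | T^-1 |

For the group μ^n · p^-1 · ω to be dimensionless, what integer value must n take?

Balance the M exponent: (1)·n from μ, plus −(1) + (0) = -1 from the rest, must sum to zero.
n − 1 = 0, so n = 1.

1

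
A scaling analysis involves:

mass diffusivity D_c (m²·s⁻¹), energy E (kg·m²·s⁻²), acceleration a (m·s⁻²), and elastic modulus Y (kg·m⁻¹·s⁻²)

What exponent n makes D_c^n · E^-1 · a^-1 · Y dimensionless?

Balance the L exponent: (2)·n from D_c, plus −(2) − (1) + (-1) = -4 from the rest, must sum to zero.
2n − 4 = 0, so n = 2.

2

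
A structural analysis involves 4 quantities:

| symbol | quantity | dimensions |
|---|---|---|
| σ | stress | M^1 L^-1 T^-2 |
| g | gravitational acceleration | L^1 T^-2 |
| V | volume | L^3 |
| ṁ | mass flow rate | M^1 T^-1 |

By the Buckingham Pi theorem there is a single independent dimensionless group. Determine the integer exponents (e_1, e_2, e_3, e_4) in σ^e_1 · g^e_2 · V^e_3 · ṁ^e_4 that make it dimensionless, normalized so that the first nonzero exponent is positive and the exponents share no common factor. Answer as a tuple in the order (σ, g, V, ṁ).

M: e_1·(1) + e_2·(0) + e_3·(0) + e_4·(1) = 0
L: e_1·(-1) + e_2·(1) + e_3·(3) + e_4·(0) = 0
T: e_1·(-2) + e_2·(-2) + e_3·(0) + e_4·(-1) = 0
Solving this homogeneous linear system for the smallest-integer solution (first nonzero entry positive) gives (2, -1, 1, -2).

(2, -1, 1, -2)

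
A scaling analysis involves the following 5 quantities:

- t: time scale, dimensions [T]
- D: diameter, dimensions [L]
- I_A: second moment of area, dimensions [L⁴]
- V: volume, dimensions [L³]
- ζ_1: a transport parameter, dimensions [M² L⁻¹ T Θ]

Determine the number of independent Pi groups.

There are 5 variables and 4 base dimensions (M, L, T, Θ).
The dimension matrix has rank 3 (less than 4: the dimension vectors are linearly dependent).
Independent dimensionless groups: 5 − 3 = 2.

2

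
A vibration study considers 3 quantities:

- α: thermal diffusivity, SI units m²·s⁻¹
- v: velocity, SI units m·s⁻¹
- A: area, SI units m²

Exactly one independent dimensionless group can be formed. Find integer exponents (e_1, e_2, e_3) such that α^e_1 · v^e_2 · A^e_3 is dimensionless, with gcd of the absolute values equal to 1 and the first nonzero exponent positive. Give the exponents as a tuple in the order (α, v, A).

(2, -2, -1)

L: e_1·(2) + e_2·(1) + e_3·(2) = 0
T: e_1·(-1) + e_2·(-1) + e_3·(0) = 0
Solving this homogeneous linear system for the smallest-integer solution (first nonzero entry positive) gives (2, -2, -1).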